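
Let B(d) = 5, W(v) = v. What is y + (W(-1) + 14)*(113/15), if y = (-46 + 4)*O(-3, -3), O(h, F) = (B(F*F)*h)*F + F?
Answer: -24991/15 ≈ -1666.1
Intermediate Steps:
O(h, F) = F + 5*F*h (O(h, F) = (5*h)*F + F = 5*F*h + F = F + 5*F*h)
y = -1764 (y = (-46 + 4)*(-3*(1 + 5*(-3))) = -(-126)*(1 - 15) = -(-126)*(-14) = -42*42 = -1764)
y + (W(-1) + 14)*(113/15) = -1764 + (-1 + 14)*(113/15) = -1764 + 13*(113*(1/15)) = -1764 + 13*(113/15) = -1764 + 1469/15 = -24991/15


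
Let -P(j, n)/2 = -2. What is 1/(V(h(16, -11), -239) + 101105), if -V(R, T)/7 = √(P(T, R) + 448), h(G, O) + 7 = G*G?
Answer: 101105/10222198877 + 14*√113/10222198877 ≈ 9.9053e-6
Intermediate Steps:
P(j, n) = 4 (P(j, n) = -2*(-2) = 4)
h(G, O) = -7 + G² (h(G, O) = -7 + G*G = -7 + G²)
V(R, T) = -14*√113 (V(R, T) = -7*√(4 + 448) = -14*√113)
1/(V(h(16, -11), -239) + 101105) = 1/(-14*√113 + 101105) = 1/(101105 - 14*√113)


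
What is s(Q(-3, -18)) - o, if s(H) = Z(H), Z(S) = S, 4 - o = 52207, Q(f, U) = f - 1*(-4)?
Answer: 52204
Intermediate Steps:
Q(f, U) = 4 + f (Q(f, U) = f + 4 = 4 + f)
o = -52203 (o = 4 - 1*52207 = 4 - 52207 = -52203)
s(H) = H
s(Q(-3, -18)) - o = (4 - 3) - 1*(-52203) = 1 + 52203 = 52204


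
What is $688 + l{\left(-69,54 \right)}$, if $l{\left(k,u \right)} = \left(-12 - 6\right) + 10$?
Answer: $680$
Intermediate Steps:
$l{\left(k,u \right)} = -8$ ($l{\left(k,u \right)} = -18 + 10 = -8$)
$688 + l{\left(-69,54 \right)} = 688 - 8 = 680$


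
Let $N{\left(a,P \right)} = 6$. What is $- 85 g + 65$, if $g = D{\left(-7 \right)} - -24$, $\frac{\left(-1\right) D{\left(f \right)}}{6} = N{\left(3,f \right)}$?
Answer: $1085$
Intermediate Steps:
$D{\left(f \right)} = -36$ ($D{\left(f \right)} = \left(-6\right) 6 = -36$)
$g = -12$ ($g = -36 - -24 = -36 + 24 = -12$)
$- 85 g + 65 = \left(-85\right) \left(-12\right) + 65 = 1020 + 65 = 1085$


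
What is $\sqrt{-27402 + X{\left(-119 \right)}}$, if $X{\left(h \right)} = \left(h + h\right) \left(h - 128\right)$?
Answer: $2 \sqrt{7846} \approx 177.16$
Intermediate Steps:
$X{\left(h \right)} = 2 h \left(-128 + h\right)$ ($X{\left(h \right)} = 2 h \left(h - 128\right) = 2 h \left(-128 + h\right)$)
$\sqrt{-27402 + X{\left(-119 \right)}} = \sqrt{-27402 + 2 \left(-119\right) \left(-128 - 119\right)} = \sqrt{-27402 + 2 \left(-119\right) \left(-247\right)} = \sqrt{-27402 + 58786} = \sqrt{31384} = 2 \sqrt{7846}$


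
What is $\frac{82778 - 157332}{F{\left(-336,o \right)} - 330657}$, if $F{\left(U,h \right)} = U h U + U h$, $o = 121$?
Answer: $- \frac{74554}{13289103} \approx -0.0056102$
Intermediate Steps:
$F{\left(U,h \right)} = U h + h U^{2}$ ($F{\left(U,h \right)} = h U^{2} + U h = U h + h U^{2}$)
$\frac{82778 - 157332}{F{\left(-336,o \right)} - 330657} = \frac{82778 - 157332}{\left(-336\right) 121 \left(1 - 336\right) - 330657} = - \frac{74554}{\left(-336\right) 121 \left(-335\right) - 330657} = - \frac{74554}{13619760 - 330657} = - \frac{74554}{13289103}$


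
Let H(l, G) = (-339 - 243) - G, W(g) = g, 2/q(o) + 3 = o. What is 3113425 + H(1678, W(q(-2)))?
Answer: 15564217/5 ≈ 3.1128e+6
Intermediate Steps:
q(o) = 2/(-3 + o)
H(l, G) = -582 - G
3113425 + H(1678, W(q(-2))) = 3113425 + (-582 - 2/(-3 - 2)) = 3113425 + (-582 - 2/(-5)) = 3113425 + (-582 - 2*(-1)/5) = 3113425 + (-582 - 1*(-⅖)) = 3113425 + (-582 + ⅖) = 3113425 - 2908/5 = 15564217/5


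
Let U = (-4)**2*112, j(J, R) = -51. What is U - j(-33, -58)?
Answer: 1843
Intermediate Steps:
U = 1792 (U = 16*112 = 1792)
U - j(-33, -58) = 1792 - 1*(-51) = 1792 + 51 = 1843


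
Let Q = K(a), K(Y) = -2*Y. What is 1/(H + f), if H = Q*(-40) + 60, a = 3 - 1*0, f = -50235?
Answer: -1/49935 ≈ -2.0026e-5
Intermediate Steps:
a = 3 (a = 3 + 0 = 3)
Q = -6 (Q = -2*3 = -6)
H = 300 (H = -6*(-40) + 60 = 240 + 60 = 300)
1/(H + f) = 1/(300 - 50235) = 1/(-49935) = -1/49935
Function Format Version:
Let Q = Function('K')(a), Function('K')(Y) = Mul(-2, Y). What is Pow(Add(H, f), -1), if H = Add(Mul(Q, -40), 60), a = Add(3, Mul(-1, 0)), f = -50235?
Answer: Rational(-1, 49935) ≈ -2.0026e-5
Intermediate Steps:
a = 3 (a = Add(3, 0) = 3)
Q = -6 (Q = Mul(-2, 3) = -6)
H = 300 (H = Add(Mul(-6, -40), 60) = Add(240, 60) = 300)
Pow(Add(H, f), -1) = Pow(Add(300, -50235), -1) = Pow(-49935, -1) = Rational(-1, 49935)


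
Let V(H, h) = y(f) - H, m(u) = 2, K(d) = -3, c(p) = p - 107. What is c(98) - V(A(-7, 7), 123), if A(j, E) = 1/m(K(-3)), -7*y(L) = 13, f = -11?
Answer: -93/14 ≈ -6.6429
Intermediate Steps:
c(p) = -107 + p
y(L) = -13/7 (y(L) = -1/7*13 = -13/7)
A(j, E) = 1/2
V(H, h) = -13/7 - H
c(98) - V(A(-7, 7), 123) = (-107 + 98) - (-13/7 - 1*1/2) = -9 - (-13/7 - 1/2) = -9 - 1*(-33/14) = -9 + 33/14 = -93/14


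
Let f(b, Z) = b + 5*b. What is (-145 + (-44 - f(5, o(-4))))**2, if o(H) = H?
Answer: 47961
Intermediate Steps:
f(b, Z) = 6*b
(-145 + (-44 - f(5, o(-4))))**2 = (-145 + (-44 - 6*5))**2 = (-145 + (-44 - 1*30))**2 = (-145 + (-44 - 30))**2 = (-145 - 74)**2 = (-219)**2 = 47961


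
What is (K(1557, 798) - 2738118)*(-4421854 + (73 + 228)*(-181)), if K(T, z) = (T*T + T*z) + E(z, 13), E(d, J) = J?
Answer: -4156858971050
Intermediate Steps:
K(T, z) = 13 + T² + T*z (K(T, z) = (T*T + T*z) + 13 = (T² + T*z) + 13 = 13 + T² + T*z)
(K(1557, 798) - 2738118)*(-4421854 + (73 + 228)*(-181)) = ((13 + 1557² + 1557*798) - 2738118)*(-4421854 + (73 + 228)*(-181)) = ((13 + 2424249 + 1242486) - 2738118)*(-4421854 + 301*(-181)) = (3666748 - 2738118)*(-4421854 - 54481) = 928630*(-4476335) = -4156858971050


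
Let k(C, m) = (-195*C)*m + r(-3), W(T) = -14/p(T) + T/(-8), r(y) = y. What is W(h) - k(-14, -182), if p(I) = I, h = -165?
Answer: 655886497/1320 ≈ 4.9688e+5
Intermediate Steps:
W(T) = -14/T - T/8 (W(T) = -14/T + T/(-8) = -14/T + T*(-1/8) = -14/T - T/8)
k(C, m) = -3 - 195*C*m (k(C, m) = (-195*C)*m - 3 = -195*C*m - 3 = -3 - 195*C*m)
W(h) - k(-14, -182) = (-14/(-165) - 1/8*(-165)) - (-3 - 195*(-14)*(-182)) = (-14*(-1/165) + 165/8) - (-3 - 496860) = (14/165 + 165/8) - 1*(-496863) = 27337/1320 + 496863 = 655886497/1320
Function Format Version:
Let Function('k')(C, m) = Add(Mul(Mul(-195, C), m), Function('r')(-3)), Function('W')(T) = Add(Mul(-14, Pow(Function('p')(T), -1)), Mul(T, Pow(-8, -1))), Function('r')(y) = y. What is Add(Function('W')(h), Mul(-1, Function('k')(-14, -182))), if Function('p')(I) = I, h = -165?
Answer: Rational(655886497, 1320) ≈ 4.9688e+5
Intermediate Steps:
Function('W')(T) = Add(Mul(-14, Pow(T, -1)), Mul(Rational(-1, 8), T)) (Function('W')(T) = Add(Mul(-14, Pow(T, -1)), Mul(T, Pow(-8, -1))) = Add(Mul(-14, Pow(T, -1)), Mul(T, Rational(-1, 8))) = Add(Mul(-14, Pow(T, -1)), Mul(Rational(-1, 8), T)))
Function('k')(C, m) = Add(-3, Mul(-195, C, m)) (Function('k')(C, m) = Add(Mul(Mul(-195, C), m), -3) = Add(Mul(-195, C, m), -3) = Add(-3, Mul(-195, C, m)))
Add(Function('W')(h), Mul(-1, Function('k')(-14, -182))) = Add(Add(Mul(-14, Pow(-165, -1)), Mul(Rational(-1, 8), -165)), Mul(-1, Add(-3, Mul(-195, -14, -182)))) = Add(Add(Mul(-14, Rational(-1, 165)), Rational(165, 8)), Mul(-1, Add(-3, -496860))) = Add(Add(Rational(14, 165), Rational(165, 8)), Mul(-1, -496863)) = Add(Rational(27337, 1320), 496863) = Rational(655886497, 1320)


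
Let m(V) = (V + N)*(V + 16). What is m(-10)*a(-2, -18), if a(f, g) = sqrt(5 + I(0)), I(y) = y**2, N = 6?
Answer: -24*sqrt(5) ≈ -53.666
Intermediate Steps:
a(f, g) = sqrt(5) (a(f, g) = sqrt(5 + 0**2) = sqrt(5 + 0) = sqrt(5))
m(V) = (6 + V)*(16 + V) (m(V) = (V + 6)*(V + 16) = (6 + V)*(16 + V))
m(-10)*a(-2, -18) = (96 + (-10)**2 + 22*(-10))*sqrt(5) = (96 + 100 - 220)*sqrt(5) = -24*sqrt(5)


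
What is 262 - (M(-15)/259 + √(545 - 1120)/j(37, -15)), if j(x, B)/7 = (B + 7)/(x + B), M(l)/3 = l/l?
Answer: 67855/259 + 55*I*√23/28 ≈ 261.99 + 9.4204*I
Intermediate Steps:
M(l) = 3 (M(l) = 3*(l/l) = 3*1 = 3)
j(x, B) = 7*(7 + B)/(B + x) (j(x, B) = 7*((B + 7)/(x + B)) = 7*((7 + B)/(B + x)) = 7*(7 + B)/(B + x))
262 - (M(-15)/259 + √(545 - 1120)/j(37, -15)) = 262 - (3/259 + √(545 - 1120)/((7*(7 - 15)/(-15 + 37)))) = 262 - (3*(1/259) + √(-575)/((7*(-8)/22))) = 262 - (3/259 + (5*I*√23)/((7*(1/22)*(-8)))) = 262 - (3/259 + (5*I*√23)/(-28/11)) = 262 - (3/259 + (5*I*√23)*(-11/28)) = 262 - (3/259 - 55*I*√23/28) = 262 + (-3/259 + 55*I*√23/28) = 67855/259 + 55*I*√23/28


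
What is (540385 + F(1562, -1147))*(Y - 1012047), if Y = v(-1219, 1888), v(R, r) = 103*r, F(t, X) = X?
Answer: -440871821754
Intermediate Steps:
Y = 194464 (Y = 103*1888 = 194464)
(540385 + F(1562, -1147))*(Y - 1012047) = (540385 - 1147)*(194464 - 1012047) = 539238*(-817583) = -440871821754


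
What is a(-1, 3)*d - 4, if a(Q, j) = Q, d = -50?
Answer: 46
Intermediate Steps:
a(-1, 3)*d - 4 = -1*(-50) - 4 = 50 - 4 = 46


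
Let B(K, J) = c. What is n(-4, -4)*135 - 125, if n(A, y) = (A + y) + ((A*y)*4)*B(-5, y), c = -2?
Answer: -18485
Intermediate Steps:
B(K, J) = -2
n(A, y) = A + y - 8*A*y (n(A, y) = (A + y) + ((A*y)*4)*(-2) = (A + y) + (4*A*y)*(-2) = (A + y) - 8*A*y = A + y - 8*A*y)
n(-4, -4)*135 - 125 = (-4 - 4 - 8*(-4)*(-4))*135 - 125 = (-4 - 4 - 128)*135 - 125 = -136*135 - 125 = -18360 - 125 = -18485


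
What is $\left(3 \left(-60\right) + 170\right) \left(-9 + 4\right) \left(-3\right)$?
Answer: $-150$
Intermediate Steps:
$\left(3 \left(-60\right) + 170\right) \left(-9 + 4\right) \left(-3\right) = \left(-180 + 170\right) \left(\left(-5\right) \left(-3\right)\right) = \left(-10\right) 15 = -150$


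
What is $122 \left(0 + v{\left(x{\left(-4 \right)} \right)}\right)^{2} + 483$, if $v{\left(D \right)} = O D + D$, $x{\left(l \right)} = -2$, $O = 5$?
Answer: $18051$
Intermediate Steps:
$v{\left(D \right)} = 6 D$ ($v{\left(D \right)} = 5 D + D = 6 D$)
$122 \left(0 + v{\left(x{\left(-4 \right)} \right)}\right)^{2} + 483 = 122 \left(0 + 6 \left(-2\right)\right)^{2} + 483 = 122 \left(0 - 12\right)^{2} + 483 = 122 \left(-12\right)^{2} + 483 = 122 \cdot 144 + 483 = 17568 + 483 = 18051$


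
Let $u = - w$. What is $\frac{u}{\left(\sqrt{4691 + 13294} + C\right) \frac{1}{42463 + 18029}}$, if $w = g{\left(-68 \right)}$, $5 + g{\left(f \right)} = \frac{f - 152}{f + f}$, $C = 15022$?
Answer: $\frac{52250872380}{3835922483} - \frac{3478290 \sqrt{17985}}{3835922483} \approx 13.5$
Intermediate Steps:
$g{\left(f \right)} = -5 + \frac{-152 + f}{2 f}$ ($g{\left(f \right)} = -5 + \frac{f - 152}{f + f} = -5 + \frac{-152 + f}{2 f}$)
$w = - \frac{115}{34}$ ($w = - \frac{9}{2} - \frac{76}{-68} = - \frac{9}{2} - - \frac{19}{17} = - \frac{9}{2} + \frac{19}{17} = - \frac{115}{34} \approx -3.3824$)
$u = \frac{115}{34}$ ($u = \left(-1\right) \left(- \frac{115}{34}\right) = \frac{115}{34} \approx 3.3824$)
$\frac{u}{\left(\sqrt{4691 + 13294} + C\right) \frac{1}{42463 + 18029}} = \frac{115}{34 \frac{\sqrt{4691 + 13294} + 15022}{42463 + 18029}} = \frac{115}{34 \frac{\sqrt{17985} + 15022}{60492}} = \frac{115}{34 \left(15022 + \sqrt{17985}\right) \frac{1}{60492}} = \frac{115}{34 \left(\frac{7511}{30246} + \frac{\sqrt{17985}}{60492}\right)}$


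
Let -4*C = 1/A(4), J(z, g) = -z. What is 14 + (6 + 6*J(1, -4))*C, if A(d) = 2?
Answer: 14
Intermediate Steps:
C = -⅛ (C = -¼/2 = -¼*½ = -⅛ ≈ -0.12500)
14 + (6 + 6*J(1, -4))*C = 14 + (6 + 6*(-1*1))*(-⅛) = 14 + (6 + 6*(-1))*(-⅛) = 14 + (6 - 6)*(-⅛) = 14 + 0*(-⅛) = 14 + 0 = 14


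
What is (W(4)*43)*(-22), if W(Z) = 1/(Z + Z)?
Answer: -473/4 ≈ -118.25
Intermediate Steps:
W(Z) = 1/(2*Z)
(W(4)*43)*(-22) = (((½)/4)*43)*(-22) = (((½)*(¼))*43)*(-22) = ((⅛)*43)*(-22) = (43/8)*(-22) = -473/4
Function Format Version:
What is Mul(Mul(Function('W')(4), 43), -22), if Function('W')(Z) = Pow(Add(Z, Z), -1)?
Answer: Rational(-473, 4) ≈ -118.25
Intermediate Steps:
Function('W')(Z) = Mul(Rational(1, 2), Pow(Z, -1)) (Function('W')(Z) = Pow(Mul(2, Z), -1) = Mul(Rational(1, 2), Pow(Z, -1)))
Mul(Mul(Function('W')(4), 43), -22) = Mul(Mul(Mul(Rational(1, 2), Pow(4, -1)), 43), -22) = Mul(Mul(Mul(Rational(1, 2), Rational(1, 4)), 43), -22) = Mul(Mul(Rational(1, 8), 43), -22) = Mul(Rational(43, 8), -22) = Rational(-473, 4)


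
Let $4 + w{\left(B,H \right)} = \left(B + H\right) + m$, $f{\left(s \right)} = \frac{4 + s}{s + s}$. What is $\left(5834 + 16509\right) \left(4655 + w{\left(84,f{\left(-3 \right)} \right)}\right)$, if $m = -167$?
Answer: $\frac{612354601}{6} \approx 1.0206 \cdot 10^{8}$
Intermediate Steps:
$f{\left(s \right)} = \frac{4 + s}{2 s}$
$w{\left(B,H \right)} = -171 + B + H$ ($w{\left(B,H \right)} = -4 - \left(167 - B - H\right) = -4 + \left(-167 + B + H\right) = -171 + B + H$)
$\left(5834 + 16509\right) \left(4655 + w{\left(84,f{\left(-3 \right)} \right)}\right) = \left(5834 + 16509\right) \left(4655 + \left(-171 + 84 + \frac{4 - 3}{2 \left(-3\right)}\right)\right) = 22343 \left(4655 + \left(-171 + 84 + \frac{1}{2} \left(- \frac{1}{3}\right) 1\right)\right) = 22343 \left(4655 - \frac{523}{6}\right) = 22343 \cdot \frac{27407}{6} = \frac{612354601}{6}$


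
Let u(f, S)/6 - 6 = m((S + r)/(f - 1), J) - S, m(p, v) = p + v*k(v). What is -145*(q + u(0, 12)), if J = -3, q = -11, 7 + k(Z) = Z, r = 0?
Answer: -8845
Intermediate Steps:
k(Z) = -7 + Z
m(p, v) = p + v*(-7 + v)
u(f, S) = 216 - 6*S + 6*S/(-1 + f) (u(f, S) = 36 + 6*(((S + 0)/(f - 1) - 3*(-7 - 3)) - S) = 36 + 6*((S/(-1 + f) - 3*(-10)) - S) = 36 + 6*((S/(-1 + f) + 30) - S) = 36 + 6*((30 + S/(-1 + f)) - S) = 36 + 6*(30 - S + S/(-1 + f)) = 36 + (180 - 6*S + 6*S/(-1 + f)) = 216 - 6*S + 6*S/(-1 + f))
-145*(q + u(0, 12)) = -145*(-11 + 6*(12 + (-1 + 0)*(36 - 1*12))/(-1 + 0)) = -145*(-11 + 6*(12 - (36 - 12))/(-1)) = -145*(-11 + 6*(-1)*(12 - 1*24)) = -145*(-11 + 6*(-1)*(12 - 24)) = -145*(-11 + 6*(-1)*(-12)) = -145*(-11 + 72) = -145*61 = -8845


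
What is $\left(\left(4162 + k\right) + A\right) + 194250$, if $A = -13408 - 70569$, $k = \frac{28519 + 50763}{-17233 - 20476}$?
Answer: $\frac{616450019}{5387} \approx 1.1443 \cdot 10^{5}$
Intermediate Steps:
$k = - \frac{11326}{5387}$ ($k = \frac{79282}{-37709} = 79282 \left(- \frac{1}{37709}\right) = - \frac{11326}{5387} \approx -2.1025$)
$A = -83977$
$\left(\left(4162 + k\right) + A\right) + 194250 = \left(\left(4162 - \frac{11326}{5387}\right) - 83977\right) + 194250 = \left(\frac{22409368}{5387} - 83977\right) + 194250 = - \frac{429974731}{5387} + 194250 = \frac{616450019}{5387}$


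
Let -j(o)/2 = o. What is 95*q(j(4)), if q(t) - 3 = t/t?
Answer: 380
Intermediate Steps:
j(o) = -2*o
q(t) = 4 (q(t) = 3 + t/t = 3 + 1 = 4)
95*q(j(4)) = 95*4 = 380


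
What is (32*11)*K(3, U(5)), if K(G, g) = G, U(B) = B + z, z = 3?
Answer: 1056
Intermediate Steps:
U(B) = 3 + B (U(B) = B + 3 = 3 + B)
(32*11)*K(3, U(5)) = (32*11)*3 = 352*3 = 1056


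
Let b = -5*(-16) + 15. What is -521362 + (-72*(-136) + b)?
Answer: -511475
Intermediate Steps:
b = 95 (b = 80 + 15 = 95)
-521362 + (-72*(-136) + b) = -521362 + (-72*(-136) + 95) = -521362 + (9792 + 95) = -521362 + 9887 = -511475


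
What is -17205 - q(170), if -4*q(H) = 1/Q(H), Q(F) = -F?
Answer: -11699401/680 ≈ -17205.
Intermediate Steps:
q(H) = 1/(4*H) (q(H) = -(-1/H)/4 = -(-1)/(4*H) = 1/(4*H))
-17205 - q(170) = -17205 - 1/(4*170) = -17205 - 1*1/680 = -17205 - 1/680 = -11699401/680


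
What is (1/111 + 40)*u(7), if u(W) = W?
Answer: 31087/111 ≈ 280.06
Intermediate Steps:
(1/111 + 40)*u(7) = (1/111 + 40)*7 = (4441/111)*7 = 31087/111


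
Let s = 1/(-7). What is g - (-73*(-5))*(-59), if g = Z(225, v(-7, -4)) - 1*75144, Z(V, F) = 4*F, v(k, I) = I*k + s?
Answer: -374483/7 ≈ -53498.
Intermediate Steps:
s = -⅐ ≈ -0.14286
v(k, I) = -⅐ + I*k (v(k, I) = I*k - ⅐ = -⅐ + I*k)
g = -525228/7 (g = 4*(-⅐ - 4*(-7)) - 1*75144 = 4*(-⅐ + 28) - 75144 = 4*(195/7) - 75144 = 780/7 - 75144 = -525228/7 ≈ -75033.)
g - (-73*(-5))*(-59) = -525228/7 - (-73*(-5))*(-59) = -525228/7 - 365*(-59) = -525228/7 - 1*(-21535) = -525228/7 + 21535 = -374483/7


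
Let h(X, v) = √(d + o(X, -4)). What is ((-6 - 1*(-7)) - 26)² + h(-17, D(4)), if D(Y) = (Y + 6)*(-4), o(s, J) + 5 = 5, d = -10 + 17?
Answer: 625 + √7 ≈ 627.65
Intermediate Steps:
d = 7
o(s, J) = 0 (o(s, J) = -5 + 5 = 0)
D(Y) = -24 - 4*Y (D(Y) = (6 + Y)*(-4) = -24 - 4*Y)
h(X, v) = √7 (h(X, v) = √(7 + 0) = √7)
((-6 - 1*(-7)) - 26)² + h(-17, D(4)) = ((-6 - 1*(-7)) - 26)² + √7 = ((-6 + 7) - 26)² + √7 = (1 - 26)² + √7 = (-25)² + √7 = 625 + √7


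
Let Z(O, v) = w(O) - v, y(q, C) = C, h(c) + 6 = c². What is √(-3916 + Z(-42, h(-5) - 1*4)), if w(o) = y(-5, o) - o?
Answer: I*√3931 ≈ 62.698*I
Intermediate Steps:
h(c) = -6 + c²
w(o) = 0 (w(o) = o - o = 0)
Z(O, v) = -v (Z(O, v) = 0 - v = -v)
√(-3916 + Z(-42, h(-5) - 1*4)) = √(-3916 - ((-6 + (-5)²) - 1*4)) = √(-3916 - ((-6 + 25) - 4)) = √(-3916 - (19 - 4)) = √(-3916 - 1*15) = √(-3916 - 15) = √(-3931) = I*√3931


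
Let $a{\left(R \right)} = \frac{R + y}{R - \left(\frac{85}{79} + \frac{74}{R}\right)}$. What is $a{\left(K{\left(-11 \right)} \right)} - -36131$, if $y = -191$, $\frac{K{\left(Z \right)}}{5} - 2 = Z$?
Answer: $\frac{2853937477}{78977} \approx 36136.0$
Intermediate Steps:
$K{\left(Z \right)} = 10 + 5 Z$
$a{\left(R \right)} = \frac{-191 + R}{- \frac{85}{79} + R - \frac{74}{R}}$ ($a{\left(R \right)} = \frac{R - 191}{R - \left(\frac{85}{79} + \frac{74}{R}\right)} = \frac{-191 + R}{R - \left(\frac{85}{79} + \frac{74}{R}\right)} = \frac{-191 + R}{- \frac{85}{79} + R - \frac{74}{R}}$)
$a{\left(K{\left(-11 \right)} \right)} - -36131 = \frac{79 \left(10 + 5 \left(-11\right)\right) \left(-191 + \left(10 + 5 \left(-11\right)\right)\right)}{-5846 - 85 \left(10 + 5 \left(-11\right)\right) + 79 \left(10 + 5 \left(-11\right)\right)^{2}} - -36131 = \frac{79 \left(10 - 55\right) \left(-191 + \left(10 - 55\right)\right)}{-5846 - 85 \left(10 - 55\right) + 79 \left(10 - 55\right)^{2}} + 36131 = 79 \left(-45\right) \frac{1}{-5846 - -3825 + 79 \left(-45\right)^{2}} \left(-191 - 45\right) + 36131 = 79 \left(-45\right) \frac{1}{-5846 + 3825 + 79 \cdot 2025} \left(-236\right) + 36131 = 79 \left(-45\right) \frac{1}{-5846 + 3825 + 159975} \left(-236\right) + 36131 = 79 \left(-45\right) \frac{1}{157954} \left(-236\right) + 36131 = \frac{419490}{78977} + 36131 = \frac{2853937477}{78977}$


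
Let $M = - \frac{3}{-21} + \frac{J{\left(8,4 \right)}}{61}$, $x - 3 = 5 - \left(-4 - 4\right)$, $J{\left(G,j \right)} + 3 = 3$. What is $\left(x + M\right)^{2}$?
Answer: $\frac{12769}{49} \approx 260.59$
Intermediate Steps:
$J{\left(G,j \right)} = 0$ ($J{\left(G,j \right)} = -3 + 3 = 0$)
$x = 16$ ($x = 3 + \left(5 - \left(-4 - 4\right)\right) = 3 + \left(5 - -8\right) = 3 + \left(5 + 8\right) = 3 + 13 = 16$)
$M = \frac{1}{7}$ ($M = - \frac{3}{-21} + \frac{0}{61} = \left(-3\right) \left(- \frac{1}{21}\right) + 0 \cdot \frac{1}{61} = \frac{1}{7} + 0 = \frac{1}{7} \approx 0.14286$)
$\left(x + M\right)^{2} = \left(16 + \frac{1}{7}\right)^{2} = \left(\frac{113}{7}\right)^{2} = \frac{12769}{49}$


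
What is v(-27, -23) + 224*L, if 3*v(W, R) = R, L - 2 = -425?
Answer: -284279/3 ≈ -94760.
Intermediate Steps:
L = -423 (L = 2 - 425 = -423)
v(W, R) = R/3
v(-27, -23) + 224*L = (⅓)*(-23) + 224*(-423) = -23/3 - 94752 = -284279/3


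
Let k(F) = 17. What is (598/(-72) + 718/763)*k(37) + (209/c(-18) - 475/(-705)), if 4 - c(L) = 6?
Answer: -295668173/1290996 ≈ -229.02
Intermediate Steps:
c(L) = -2 (c(L) = 4 - 1*6 = 4 - 6 = -2)
(598/(-72) + 718/763)*k(37) + (209/c(-18) - 475/(-705)) = (598/(-72) + 718/763)*17 + (209/(-2) - 475/(-705)) = (598*(-1/72) + 718*(1/763))*17 + (209*(-1/2) - 475*(-1/705)) = (-299/36 + 718/763)*17 + (-209/2 + 95/141) = -202289/27468*17 - 29279/282 = -3438913/27468 - 29279/282 = -295668173/1290996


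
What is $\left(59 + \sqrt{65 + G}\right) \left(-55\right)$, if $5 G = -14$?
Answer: $-3245 - 11 \sqrt{1555} \approx -3678.8$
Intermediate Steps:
$G = - \frac{14}{5}$ ($G = \frac{1}{5} \left(-14\right) = - \frac{14}{5} \approx -2.8$)
$\left(59 + \sqrt{65 + G}\right) \left(-55\right) = \left(59 + \sqrt{65 - \frac{14}{5}}\right) \left(-55\right) = \left(59 + \sqrt{\frac{311}{5}}\right) \left(-55\right) = \left(59 + \frac{\sqrt{1555}}{5}\right) \left(-55\right) = -3245 - 11 \sqrt{1555}$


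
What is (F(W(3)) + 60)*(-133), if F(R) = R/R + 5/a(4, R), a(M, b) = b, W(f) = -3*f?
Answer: -72352/9 ≈ -8039.1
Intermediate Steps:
F(R) = 1 + 5/R (F(R) = R/R + 5/R = 1 + 5/R)
(F(W(3)) + 60)*(-133) = ((5 - 3*3)/((-3*3)) + 60)*(-133) = ((5 - 9)/(-9) + 60)*(-133) = (-1/9*(-4) + 60)*(-133) = (4/9 + 60)*(-133) = (544/9)*(-133) = -72352/9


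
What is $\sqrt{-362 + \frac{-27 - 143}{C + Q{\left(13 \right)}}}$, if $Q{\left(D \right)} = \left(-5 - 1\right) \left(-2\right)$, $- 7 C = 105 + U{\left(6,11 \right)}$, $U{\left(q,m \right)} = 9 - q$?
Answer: $\frac{i \sqrt{11247}}{6} \approx 17.675 i$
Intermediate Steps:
$C = - \frac{108}{7}$ ($C = - \frac{105 + \left(9 - 6\right)}{7} = - \frac{105 + 3}{7} = \left(- \frac{1}{7}\right) 108 = - \frac{108}{7} \approx -15.429$)
$Q{\left(D \right)} = 12$ ($Q{\left(D \right)} = \left(-6\right) \left(-2\right) = 12$)
$\sqrt{-362 + \frac{-27 - 143}{C + Q{\left(13 \right)}}} = \sqrt{-362 + \frac{-27 - 143}{- \frac{108}{7} + 12}} = \sqrt{-362 + \frac{-27 - 143}{- \frac{24}{7}}} = \sqrt{-362 + \left(-27 - 143\right) \left(- \frac{7}{24}\right)} = \sqrt{-362 - - \frac{595}{12}} = \sqrt{-362 + \frac{595}{12}} = \sqrt{- \frac{3749}{12}} = \frac{i \sqrt{11247}}{6}$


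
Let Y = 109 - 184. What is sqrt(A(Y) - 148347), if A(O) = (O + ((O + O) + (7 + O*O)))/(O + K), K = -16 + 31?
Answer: I*sqrt(133593405)/30 ≈ 385.28*I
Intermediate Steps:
K = 15
Y = -75
A(O) = (7 + O**2 + 3*O)/(15 + O) (A(O) = (O + ((O + O) + (7 + O*O)))/(O + 15) = (O + (2*O + (7 + O**2)))/(15 + O) = (O + (7 + O**2 + 2*O))/(15 + O) = (7 + O**2 + 3*O)/(15 + O))
sqrt(A(Y) - 148347) = sqrt((7 + (-75)**2 + 3*(-75))/(15 - 75) - 148347) = sqrt((7 + 5625 - 225)/(-60) - 148347) = sqrt(-1/60*5407 - 148347) = sqrt(-5407/60 - 148347) = sqrt(-8906227/60) = I*sqrt(133593405)/30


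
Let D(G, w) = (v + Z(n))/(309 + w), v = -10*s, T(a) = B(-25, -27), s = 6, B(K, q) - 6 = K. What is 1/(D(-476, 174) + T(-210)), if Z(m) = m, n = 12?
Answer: -161/3075 ≈ -0.052358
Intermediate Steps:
B(K, q) = 6 + K
T(a) = -19 (T(a) = 6 - 25 = -19)
v = -60 (v = -10*6 = -60)
D(G, w) = -48/(309 + w) (D(G, w) = (-60 + 12)/(309 + w) = -48/(309 + w))
1/(D(-476, 174) + T(-210)) = 1/(-48/(309 + 174) - 19) = 1/(-48/483 - 19) = 1/(-48*1/483 - 19) = 1/(-16/161 - 19) = 1/(-3075/161) = -161/3075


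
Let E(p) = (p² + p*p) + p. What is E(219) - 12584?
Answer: 83557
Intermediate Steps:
E(p) = p + 2*p² (E(p) = (p² + p²) + p = 2*p² + p = p + 2*p²)
E(219) - 12584 = 219*(1 + 2*219) - 12584 = 219*(1 + 438) - 12584 = 219*439 - 12584 = 96141 - 12584 = 83557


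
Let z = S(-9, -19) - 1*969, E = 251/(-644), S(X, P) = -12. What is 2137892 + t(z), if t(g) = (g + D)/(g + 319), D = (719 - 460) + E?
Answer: 911443685795/426328 ≈ 2.1379e+6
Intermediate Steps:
E = -251/644 (E = 251*(-1/644) = -251/644 ≈ -0.38975)
D = 166545/644 (D = (719 - 460) - 251/644 = 259 - 251/644 = 166545/644 ≈ 258.61)
z = -981 (z = -12 - 1*969 = -12 - 969 = -981)
t(g) = (166545/644 + g)/(319 + g) (t(g) = (g + 166545/644)/(g + 319) = (166545/644 + g)/(319 + g))
2137892 + t(z) = 2137892 + (166545/644 - 981)/(319 - 981) = 2137892 - 465219/644/(-662) = 2137892 - 1/662*(-465219/644) = 2137892 + 465219/426328 = 911443685795/426328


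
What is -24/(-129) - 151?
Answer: -6485/43 ≈ -150.81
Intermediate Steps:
-24/(-129) - 151 = -1/129*(-24) - 151 = 8/43 - 151 = -6485/43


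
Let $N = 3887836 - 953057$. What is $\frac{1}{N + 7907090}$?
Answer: $\frac{1}{10841869} \approx 9.2235 \cdot 10^{-8}$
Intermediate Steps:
$N = 2934779$
$\frac{1}{N + 7907090} = \frac{1}{2934779 + 7907090} = \frac{1}{10841869}$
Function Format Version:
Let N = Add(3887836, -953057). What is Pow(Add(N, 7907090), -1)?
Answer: Rational(1, 10841869) ≈ 9.2235e-8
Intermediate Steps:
N = 2934779
Pow(Add(N, 7907090), -1) = Pow(Add(2934779, 7907090), -1) = Pow(10841869, -1) = Rational(1, 10841869)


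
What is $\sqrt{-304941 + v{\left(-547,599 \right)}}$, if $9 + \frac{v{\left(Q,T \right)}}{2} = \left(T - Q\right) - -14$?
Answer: $i \sqrt{302639} \approx 550.13 i$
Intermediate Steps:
$v{\left(Q,T \right)} = 10 - 2 Q + 2 T$ ($v{\left(Q,T \right)} = -18 + 2 \left(\left(T - Q\right) - -14\right) = -18 + 2 \left(\left(T - Q\right) + 14\right) = -18 + 2 \left(14 + T - Q\right) = -18 + \left(28 - 2 Q + 2 T\right) = 10 - 2 Q + 2 T$)
$\sqrt{-304941 + v{\left(-547,599 \right)}} = \sqrt{-304941 + \left(10 - -1094 + 2 \cdot 599\right)} = \sqrt{-304941 + \left(10 + 1094 + 1198\right)} = \sqrt{-304941 + 2302} = \sqrt{-302639} = i \sqrt{302639}$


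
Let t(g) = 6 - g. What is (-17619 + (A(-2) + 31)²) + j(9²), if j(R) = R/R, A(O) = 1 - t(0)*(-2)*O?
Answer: -17554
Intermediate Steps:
A(O) = 1 + 12*O (A(O) = 1 - (6 - 1*0)*(-2)*O = 1 - (6 + 0)*(-2)*O = 1 - 6*(-2)*O = 1 - (-12)*O = 1 + 12*O)
j(R) = 1
(-17619 + (A(-2) + 31)²) + j(9²) = (-17619 + ((1 + 12*(-2)) + 31)²) + 1 = (-17619 + ((1 - 24) + 31)²) + 1 = (-17619 + (-23 + 31)²) + 1 = (-17619 + 8²) + 1 = (-17619 + 64) + 1 = -17555 + 1 = -17554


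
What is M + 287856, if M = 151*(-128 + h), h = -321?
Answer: 220057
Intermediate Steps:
M = -67799 (M = 151*(-128 - 321) = 151*(-449) = -67799)
M + 287856 = -67799 + 287856 = 220057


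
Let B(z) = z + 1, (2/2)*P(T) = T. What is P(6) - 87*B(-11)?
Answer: 876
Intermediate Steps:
P(T) = T
B(z) = 1 + z
P(6) - 87*B(-11) = 6 - 87*(1 - 11) = 6 - 87*(-10) = 6 + 870 = 876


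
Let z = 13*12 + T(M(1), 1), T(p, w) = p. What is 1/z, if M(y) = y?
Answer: 1/157 ≈ 0.0063694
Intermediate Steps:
z = 157 (z = 13*12 + 1 = 156 + 1 = 157)
1/z = 1/157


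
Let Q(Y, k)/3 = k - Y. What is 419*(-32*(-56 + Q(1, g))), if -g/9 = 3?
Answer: 1877120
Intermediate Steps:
g = -27 (g = -9*3 = -27)
Q(Y, k) = -3*Y + 3*k (Q(Y, k) = 3*(k - Y) = -3*Y + 3*k)
419*(-32*(-56 + Q(1, g))) = 419*(-32*(-56 + (-3*1 + 3*(-27)))) = 419*(-32*(-56 + (-3 - 81))) = 419*(-32*(-56 - 84)) = 419*(-32*(-140)) = 419*4480 = 1877120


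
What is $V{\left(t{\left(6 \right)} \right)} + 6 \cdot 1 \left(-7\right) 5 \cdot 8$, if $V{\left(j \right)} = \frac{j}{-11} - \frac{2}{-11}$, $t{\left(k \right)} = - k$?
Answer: $- \frac{18472}{11} \approx -1679.3$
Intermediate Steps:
$V{\left(j \right)} = \frac{2}{11} - \frac{j}{11}$ ($V{\left(j \right)} = j \left(- \frac{1}{11}\right) - - \frac{2}{11} = - \frac{j}{11} + \frac{2}{11} = \frac{2}{11} - \frac{j}{11}$)
$V{\left(t{\left(6 \right)} \right)} + 6 \cdot 1 \left(-7\right) 5 \cdot 8 = \left(\frac{2}{11} - \frac{\left(-1\right) 6}{11}\right) + 6 \cdot 1 \left(-7\right) 5 \cdot 8 = \left(\frac{2}{11} - - \frac{6}{11}\right) + 6 \left(\left(-35\right) 8\right) = \left(\frac{2}{11} + \frac{6}{11}\right) + 6 \left(-280\right) = \frac{8}{11} - 1680 = - \frac{18472}{11}$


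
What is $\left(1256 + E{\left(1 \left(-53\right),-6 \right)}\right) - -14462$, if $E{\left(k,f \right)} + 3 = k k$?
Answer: $18524$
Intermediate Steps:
$E{\left(k,f \right)} = -3 + k^{2}$ ($E{\left(k,f \right)} = -3 + k k = -3 + k^{2}$)
$\left(1256 + E{\left(1 \left(-53\right),-6 \right)}\right) - -14462 = \left(1256 - \left(3 - \left(1 \left(-53\right)\right)^{2}\right)\right) - -14462 = \left(1256 - \left(3 - \left(-53\right)^{2}\right)\right) + 14462 = \left(1256 + \left(-3 + 2809\right)\right) + 14462 = \left(1256 + 2806\right) + 14462 = 4062 + 14462 = 18524$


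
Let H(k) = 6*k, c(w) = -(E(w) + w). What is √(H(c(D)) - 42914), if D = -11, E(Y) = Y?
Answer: I*√42782 ≈ 206.84*I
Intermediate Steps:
c(w) = -2*w (c(w) = -(w + w) = -2*w)
√(H(c(D)) - 42914) = √(6*(-2*(-11)) - 42914) = √(6*22 - 42914) = √(132 - 42914) = √(-42782) = I*√42782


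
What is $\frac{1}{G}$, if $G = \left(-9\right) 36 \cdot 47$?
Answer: $- \frac{1}{15228} \approx -6.5668 \cdot 10^{-5}$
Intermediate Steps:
$G = -15228$ ($G = \left(-324\right) 47 = -15228$)
$\frac{1}{G} = \frac{1}{-15228} = - \frac{1}{15228}$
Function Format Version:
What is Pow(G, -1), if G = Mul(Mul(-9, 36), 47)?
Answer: Rational(-1, 15228) ≈ -6.5668e-5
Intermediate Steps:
G = -15228 (G = Mul(-324, 47) = -15228)
Pow(G, -1) = Pow(-15228, -1) = Rational(-1, 15228)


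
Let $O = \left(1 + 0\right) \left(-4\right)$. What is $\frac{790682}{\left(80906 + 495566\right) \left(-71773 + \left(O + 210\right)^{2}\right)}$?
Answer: $- \frac{395341}{8455979532} \approx -4.6753 \cdot 10^{-5}$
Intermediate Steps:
$O = -4$ ($O = 1 \left(-4\right) = -4$)
$\frac{790682}{\left(80906 + 495566\right) \left(-71773 + \left(O + 210\right)^{2}\right)} = \frac{790682}{\left(80906 + 495566\right) \left(-71773 + \left(-4 + 210\right)^{2}\right)} = \frac{790682}{576472 \left(-71773 + 206^{2}\right)} = \frac{790682}{576472 \left(-71773 + 42436\right)} = \frac{790682}{576472 \left(-29337\right)} = \frac{790682}{-16911959064} = 790682 \left(- \frac{1}{16911959064}\right) = - \frac{395341}{8455979532}$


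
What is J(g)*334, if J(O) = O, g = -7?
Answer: -2338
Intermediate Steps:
J(g)*334 = -7*334 = -2338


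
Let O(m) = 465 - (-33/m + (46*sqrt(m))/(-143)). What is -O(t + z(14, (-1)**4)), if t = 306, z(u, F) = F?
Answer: -142788/307 - 46*sqrt(307)/143 ≈ -470.74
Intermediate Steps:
O(m) = 465 + 33/m + 46*sqrt(m)/143 (O(m) = 465 - (-33/m + (46*sqrt(m))*(-1/143)) = 465 - (-33/m - 46*sqrt(m)/143) = 465 + (33/m + 46*sqrt(m)/143) = 465 + 33/m + 46*sqrt(m)/143)
-O(t + z(14, (-1)**4)) = -(465 + 33/(306 + (-1)**4) + 46*sqrt(306 + (-1)**4)/143) = -(465 + 33/(306 + 1) + 46*sqrt(306 + 1)/143) = -(465 + 33/307 + 46*sqrt(307)/143) = -(142788/307 + 46*sqrt(307)/143) = -142788/307 - 46*sqrt(307)/143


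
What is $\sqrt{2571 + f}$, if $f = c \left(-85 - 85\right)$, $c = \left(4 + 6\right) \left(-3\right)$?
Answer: $\sqrt{7671} \approx 87.584$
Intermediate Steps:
$c = -30$ ($c = 10 \left(-3\right) = -30$)
$f = 5100$ ($f = - 30 \left(-85 - 85\right) = \left(-30\right) \left(-170\right) = 5100$)
$\sqrt{2571 + f} = \sqrt{2571 + 5100} = \sqrt{7671}$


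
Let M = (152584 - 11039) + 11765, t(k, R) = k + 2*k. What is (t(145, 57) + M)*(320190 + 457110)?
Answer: 119505988500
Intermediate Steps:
t(k, R) = 3*k
M = 153310 (M = 141545 + 11765 = 153310)
(t(145, 57) + M)*(320190 + 457110) = (3*145 + 153310)*(320190 + 457110) = (435 + 153310)*777300 = 153745*777300 = 119505988500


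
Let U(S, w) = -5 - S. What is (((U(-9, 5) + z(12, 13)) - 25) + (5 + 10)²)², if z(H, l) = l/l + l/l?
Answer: 42436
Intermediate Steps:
z(H, l) = 2 (z(H, l) = 1 + 1 = 2)
(((U(-9, 5) + z(12, 13)) - 25) + (5 + 10)²)² = ((((-5 - 1*(-9)) + 2) - 25) + (5 + 10)²)² = ((((-5 + 9) + 2) - 25) + 15²)² = (((4 + 2) - 25) + 225)² = ((6 - 25) + 225)² = (-19 + 225)² = 206² = 42436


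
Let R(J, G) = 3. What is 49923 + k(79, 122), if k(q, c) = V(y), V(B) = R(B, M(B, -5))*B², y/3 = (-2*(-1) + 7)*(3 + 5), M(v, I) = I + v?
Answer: 189891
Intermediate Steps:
y = 216 (y = 3*((-2*(-1) + 7)*(3 + 5)) = 3*((2 + 7)*8) = 3*(9*8) = 3*72 = 216)
V(B) = 3*B²
k(q, c) = 139968 (k(q, c) = 3*216² = 3*46656 = 139968)
49923 + k(79, 122) = 49923 + 139968 = 189891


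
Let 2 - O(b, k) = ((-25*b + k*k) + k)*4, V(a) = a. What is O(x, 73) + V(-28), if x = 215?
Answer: -134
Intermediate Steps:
O(b, k) = 2 - 4*k - 4*k² + 100*b (O(b, k) = 2 - ((-25*b + k*k) + k)*4 = 2 - ((-25*b + k²) + k)*4 = 2 - ((k² - 25*b) + k)*4 = 2 - (k + k² - 25*b)*4 = 2 - (-100*b + 4*k + 4*k²) = 2 + (-4*k - 4*k² + 100*b) = 2 - 4*k - 4*k² + 100*b)
O(x, 73) + V(-28) = (2 - 4*73 - 4*73² + 100*215) - 28 = (2 - 292 - 4*5329 + 21500) - 28 = (2 - 292 - 21316 + 21500) - 28 = -106 - 28 = -134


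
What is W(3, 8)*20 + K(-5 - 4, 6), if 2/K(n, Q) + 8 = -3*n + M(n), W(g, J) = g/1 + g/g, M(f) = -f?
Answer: 1121/14 ≈ 80.071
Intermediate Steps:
W(g, J) = 1 + g (W(g, J) = g*1 + 1 = g + 1 = 1 + g)
K(n, Q) = 2/(-8 - 4*n) (K(n, Q) = 2/(-8 + (-3*n - n)) = 2/(-8 - 4*n))
W(3, 8)*20 + K(-5 - 4, 6) = (1 + 3)*20 - 1/(4 + 2*(-5 - 4)) = 4*20 - 1/(4 + 2*(-9)) = 80 - 1/(4 - 18) = 80 - 1/(-14) = 80 - 1*(-1/14) = 80 + 1/14 = 1121/14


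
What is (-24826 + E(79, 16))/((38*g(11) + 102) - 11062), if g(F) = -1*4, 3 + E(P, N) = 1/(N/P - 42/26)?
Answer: 6004651/2687252 ≈ 2.2345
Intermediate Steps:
E(P, N) = -3 + 1/(-21/13 + N/P) (E(P, N) = -3 + 1/(N/P - 42/26) = -3 + 1/(N/P - 42*1/26) = -3 + 1/(N/P - 21/13) = -3 + 1/(-21/13 + N/P))
g(F) = -4
(-24826 + E(79, 16))/((38*g(11) + 102) - 11062) = (-24826 + (-39*16 + 76*79)/(-21*79 + 13*16))/((38*(-4) + 102) - 11062) = (-24826 + (-624 + 6004)/(-1659 + 208))/((-152 + 102) - 11062) = (-24826 + 5380/(-1451))/(-50 - 11062) = (-24826 - 1/1451*5380)/(-11112) = (-24826 - 5380/1451)*(-1/11112) = -36027906/1451*(-1/11112) = 6004651/2687252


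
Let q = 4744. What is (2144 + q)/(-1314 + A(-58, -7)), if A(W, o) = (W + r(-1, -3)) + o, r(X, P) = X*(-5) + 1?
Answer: -6888/1373 ≈ -5.0168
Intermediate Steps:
r(X, P) = 1 - 5*X (r(X, P) = -5*X + 1 = 1 - 5*X)
A(W, o) = 6 + W + o (A(W, o) = (W + (1 - 5*(-1))) + o = (W + (1 + 5)) + o = (W + 6) + o = (6 + W) + o = 6 + W + o)
(2144 + q)/(-1314 + A(-58, -7)) = (2144 + 4744)/(-1314 + (6 - 58 - 7)) = 6888/(-1314 - 59) = 6888/(-1373) = 6888*(-1/1373) = -6888/1373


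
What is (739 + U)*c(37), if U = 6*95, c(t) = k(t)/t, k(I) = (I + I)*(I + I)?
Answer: 193732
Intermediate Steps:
k(I) = 4*I² (k(I) = (2*I)*(2*I) = 4*I²)
c(t) = 4*t (c(t) = (4*t²)/t = 4*t)
U = 570
(739 + U)*c(37) = (739 + 570)*(4*37) = 1309*148 = 193732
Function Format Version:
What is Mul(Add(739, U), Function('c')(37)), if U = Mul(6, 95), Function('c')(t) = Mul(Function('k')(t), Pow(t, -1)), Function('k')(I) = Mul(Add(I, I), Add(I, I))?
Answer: 193732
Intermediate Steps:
Function('k')(I) = Mul(4, Pow(I, 2)) (Function('k')(I) = Mul(Mul(2, I), Mul(2, I)) = Mul(4, Pow(I, 2)))
Function('c')(t) = Mul(4, t) (Function('c')(t) = Mul(Mul(4, Pow(t, 2)), Pow(t, -1)) = Mul(4, t))
U = 570
Mul(Add(739, U), Function('c')(37)) = Mul(Add(739, 570), Mul(4, 37)) = Mul(1309, 148) = 193732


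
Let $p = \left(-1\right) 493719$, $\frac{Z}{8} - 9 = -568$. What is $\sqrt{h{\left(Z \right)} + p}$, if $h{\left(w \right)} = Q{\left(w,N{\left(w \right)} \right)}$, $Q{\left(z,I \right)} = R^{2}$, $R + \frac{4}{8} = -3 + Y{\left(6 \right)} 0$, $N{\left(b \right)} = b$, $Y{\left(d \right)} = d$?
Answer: $\frac{i \sqrt{1974827}}{2} \approx 702.64 i$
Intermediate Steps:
$Z = -4472$ ($Z = 72 + 8 \left(-568\right) = 72 - 4544 = -4472$)
$R = - \frac{7}{2}$ ($R = - \frac{1}{2} + \left(-3 + 6 \cdot 0\right) = - \frac{1}{2} + \left(-3 + 0\right) = - \frac{1}{2} - 3 = - \frac{7}{2} \approx -3.5$)
$p = -493719$
$Q{\left(z,I \right)} = \frac{49}{4}$ ($Q{\left(z,I \right)} = \left(- \frac{7}{2}\right)^{2} = \frac{49}{4}$)
$h{\left(w \right)} = \frac{49}{4}$
$\sqrt{h{\left(Z \right)} + p} = \sqrt{\frac{49}{4} - 493719} = \sqrt{- \frac{1974827}{4}} = \frac{i \sqrt{1974827}}{2}$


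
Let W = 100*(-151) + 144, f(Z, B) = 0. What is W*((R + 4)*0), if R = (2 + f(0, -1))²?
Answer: 0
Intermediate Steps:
R = 4 (R = (2 + 0)² = 2² = 4)
W = -14956 (W = -15100 + 144 = -14956)
W*((R + 4)*0) = -14956*(4 + 4)*0 = -119648*0 = -14956*0 = 0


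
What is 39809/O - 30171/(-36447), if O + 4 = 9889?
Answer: 583052986/120092865 ≈ 4.8550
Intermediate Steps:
O = 9885 (O = -4 + 9889 = 9885)
39809/O - 30171/(-36447) = 39809/9885 - 30171/(-36447) = 39809*(1/9885) - 30171*(-1/36447) = 39809/9885 + 10057/12149 = 583052986/120092865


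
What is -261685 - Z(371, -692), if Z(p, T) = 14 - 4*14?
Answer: -261643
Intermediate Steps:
Z(p, T) = -42 (Z(p, T) = 14 - 56 = -42)
-261685 - Z(371, -692) = -261685 - 1*(-42) = -261685 + 42 = -261643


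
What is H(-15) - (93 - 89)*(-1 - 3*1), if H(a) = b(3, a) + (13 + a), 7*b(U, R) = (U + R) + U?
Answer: 89/7 ≈ 12.714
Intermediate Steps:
b(U, R) = R/7 + 2*U/7 (b(U, R) = ((U + R) + U)/7 = ((R + U) + U)/7 = (R + 2*U)/7 = R/7 + 2*U/7)
H(a) = 97/7 + 8*a/7 (H(a) = (a/7 + (2/7)*3) + (13 + a) = (a/7 + 6/7) + (13 + a) = (6/7 + a/7) + (13 + a) = 97/7 + 8*a/7)
H(-15) - (93 - 89)*(-1 - 3*1) = (97/7 + (8/7)*(-15)) - (93 - 89)*(-1 - 3*1) = (97/7 - 120/7) - 4*(-1 - 3) = -23/7 - 4*(-4) = -23/7 - 1*(-16) = -23/7 + 16 = 89/7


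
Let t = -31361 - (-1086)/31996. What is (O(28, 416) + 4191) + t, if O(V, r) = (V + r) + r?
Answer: -420906837/15998 ≈ -26310.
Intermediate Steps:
t = -501712735/15998 (t = -31361 - (-1086)/31996 = -31361 - 1*(-543/15998) = -31361 + 543/15998 = -501712735/15998 ≈ -31361.)
O(V, r) = V + 2*r
(O(28, 416) + 4191) + t = ((28 + 2*416) + 4191) - 501712735/15998 = ((28 + 832) + 4191) - 501712735/15998 = (860 + 4191) - 501712735/15998 = 5051 - 501712735/15998 = -420906837/15998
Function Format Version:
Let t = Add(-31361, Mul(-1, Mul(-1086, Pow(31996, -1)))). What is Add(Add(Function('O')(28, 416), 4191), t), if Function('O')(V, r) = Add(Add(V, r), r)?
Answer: Rational(-420906837, 15998) ≈ -26310.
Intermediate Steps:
t = Rational(-501712735, 15998) (t = Add(-31361, Mul(-1, Mul(-1086, Rational(1, 31996)))) = Add(-31361, Mul(-1, Rational(-543, 15998))) = Add(-31361, Rational(543, 15998)) = Rational(-501712735, 15998) ≈ -31361.)
Function('O')(V, r) = Add(V, Mul(2, r))
Add(Add(Function('O')(28, 416), 4191), t) = Add(Add(Add(28, Mul(2, 416)), 4191), Rational(-501712735, 15998)) = Add(Add(Add(28, 832), 4191), Rational(-501712735, 15998)) = Add(Add(860, 4191), Rational(-501712735, 15998)) = Add(5051, Rational(-501712735, 15998)) = Rational(-420906837, 15998)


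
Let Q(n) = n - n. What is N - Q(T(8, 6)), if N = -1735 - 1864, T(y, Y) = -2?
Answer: -3599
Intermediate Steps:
Q(n) = 0
N = -3599
N - Q(T(8, 6)) = -3599 - 1*0 = -3599 + 0 = -3599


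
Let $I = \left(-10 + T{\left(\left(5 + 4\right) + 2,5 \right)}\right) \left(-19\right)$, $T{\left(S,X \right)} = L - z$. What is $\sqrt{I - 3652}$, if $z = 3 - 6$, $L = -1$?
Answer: $10 i \sqrt{35} \approx 59.161 i$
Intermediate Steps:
$z = -3$ ($z = 3 - 6 = -3$)
$T{\left(S,X \right)} = 2$ ($T{\left(S,X \right)} = -1 - -3 = -1 + 3 = 2$)
$I = 152$ ($I = \left(-10 + 2\right) \left(-19\right) = \left(-8\right) \left(-19\right) = 152$)
$\sqrt{I - 3652} = \sqrt{152 - 3652} = \sqrt{-3500} = 10 i \sqrt{35}$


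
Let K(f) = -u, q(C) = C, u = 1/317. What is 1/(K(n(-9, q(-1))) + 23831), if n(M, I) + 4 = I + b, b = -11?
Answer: 317/7554426 ≈ 4.1962e-5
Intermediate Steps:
u = 1/317 ≈ 0.0031546
n(M, I) = -15 + I (n(M, I) = -4 + (I - 11) = -4 + (-11 + I) = -15 + I)
K(f) = -1/317 (K(f) = -1*1/317 = -1/317)
1/(K(n(-9, q(-1))) + 23831) = 1/(-1/317 + 23831) = 1/(7554426/317) = 317/7554426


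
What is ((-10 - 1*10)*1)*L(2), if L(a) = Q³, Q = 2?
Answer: -160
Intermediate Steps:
L(a) = 8 (L(a) = 2³ = 8)
((-10 - 1*10)*1)*L(2) = ((-10 - 1*10)*1)*8 = ((-10 - 10)*1)*8 = -20*1*8 = -20*8 = -160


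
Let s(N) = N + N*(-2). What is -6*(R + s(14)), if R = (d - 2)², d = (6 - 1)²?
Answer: -3090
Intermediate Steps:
d = 25 (d = 5² = 25)
R = 529 (R = (25 - 2)² = 23² = 529)
s(N) = -N (s(N) = N - 2*N = -N)
-6*(R + s(14)) = -6*(529 - 1*14) = -6*(529 - 14) = -6*515 = -3090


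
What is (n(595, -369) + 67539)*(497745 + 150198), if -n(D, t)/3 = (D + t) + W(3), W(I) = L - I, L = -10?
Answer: 43347386700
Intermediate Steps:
W(I) = -10 - I
n(D, t) = 39 - 3*D - 3*t (n(D, t) = -3*((D + t) + (-10 - 1*3)) = -3*((D + t) + (-10 - 3)) = -3*((D + t) - 13) = -3*(-13 + D + t) = 39 - 3*D - 3*t)
(n(595, -369) + 67539)*(497745 + 150198) = ((39 - 3*595 - 3*(-369)) + 67539)*(497745 + 150198) = ((39 - 1785 + 1107) + 67539)*647943 = (-639 + 67539)*647943 = 66900*647943 = 43347386700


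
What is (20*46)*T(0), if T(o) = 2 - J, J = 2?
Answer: 0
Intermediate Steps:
T(o) = 0 (T(o) = 2 - 1*2 = 2 - 2 = 0)
(20*46)*T(0) = (20*46)*0 = 920*0 = 0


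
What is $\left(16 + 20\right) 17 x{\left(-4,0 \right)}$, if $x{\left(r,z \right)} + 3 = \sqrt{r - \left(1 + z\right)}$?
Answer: $-1836 + 612 i \sqrt{5} \approx -1836.0 + 1368.5 i$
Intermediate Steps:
$x{\left(r,z \right)} = -3 + \sqrt{-1 + r - z}$ ($x{\left(r,z \right)} = -3 + \sqrt{r - \left(1 + z\right)} = -3 + \sqrt{-1 + r - z}$)
$\left(16 + 20\right) 17 x{\left(-4,0 \right)} = \left(16 + 20\right) 17 \left(-3 + \sqrt{-1 - 4 - 0}\right) = 36 \cdot 17 \left(-3 + \sqrt{-1 - 4 + 0}\right) = 612 \left(-3 + \sqrt{-5}\right) = 612 \left(-3 + i \sqrt{5}\right) = -1836 + 612 i \sqrt{5}$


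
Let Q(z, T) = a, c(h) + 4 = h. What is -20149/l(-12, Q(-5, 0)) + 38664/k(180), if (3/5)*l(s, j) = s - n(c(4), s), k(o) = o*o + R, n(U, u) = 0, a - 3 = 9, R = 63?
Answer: 72763363/72140 ≈ 1008.6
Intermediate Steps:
a = 12 (a = 3 + 9 = 12)
c(h) = -4 + h
Q(z, T) = 12
k(o) = 63 + o² (k(o) = o*o + 63 = o² + 63 = 63 + o²)
l(s, j) = 5*s/3 (l(s, j) = 5*(s - 1*0)/3 = 5*(s + 0)/3 = 5*s/3)
-20149/l(-12, Q(-5, 0)) + 38664/k(180) = -20149/((5/3)*(-12)) + 38664/(63 + 180²) = -20149/(-20) + 38664/(63 + 32400) = -20149*(-1/20) + 38664/32463 = 20149/20 + 38664*(1/32463) = 20149/20 + 4296/3607 = 72763363/72140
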